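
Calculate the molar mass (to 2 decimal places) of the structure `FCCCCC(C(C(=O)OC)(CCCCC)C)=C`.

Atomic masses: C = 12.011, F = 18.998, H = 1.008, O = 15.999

258.38

Molecular formula: C15H27FO2.
M = 15×12.011 + 1×18.998 + 27×1.008 + 2×15.999 = 258.38 g/mol.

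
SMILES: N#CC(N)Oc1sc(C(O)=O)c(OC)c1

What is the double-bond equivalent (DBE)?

Molecular formula from the SMILES: C8H8N2O4S.
DoU = (2C + 2 + N − H − X)/2 = (2·8 + 2 + 2 − 8 − 0)/2 = 12/2 = 6.
(Structurally: 1 ring(s) + 5 π bond(s) = 6.)

6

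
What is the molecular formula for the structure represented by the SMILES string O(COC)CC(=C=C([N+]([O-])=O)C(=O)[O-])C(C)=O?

C9H10NO7-

Heavy atoms from the SMILES: 9 C, 1 N, 7 O.
Implicit hydrogens by atom environment:
  5 × C: no H
  5 × O: no H
  2 × C: 3 H each → 6
  2 × C: 2 H each → 4
  2 × O (charge -1): no H
  1 × N (charge +1): no H
  Total hydrogens = 10.
Net charge -1.
Molecular formula: C9H10NO7-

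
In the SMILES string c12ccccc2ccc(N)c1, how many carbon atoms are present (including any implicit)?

10

The symbol for carbon appears 10 times in the SMILES. Lowercase c denotes aromatic carbon and counts toward C.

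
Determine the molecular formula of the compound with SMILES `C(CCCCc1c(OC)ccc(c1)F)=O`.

Heavy atoms from the SMILES: 12 C, 1 F, 2 O.
Implicit hydrogens by atom environment:
  4 × C: 2 H each → 8
  3 × C (aromatic): 1 H each → 3
  3 × C (aromatic): no H
  2 × O: no H
  1 × C: 3 H
  1 × C: 1 H
  1 × F: no H
  Total hydrogens = 15.
Molecular formula: C12H15FO2

C12H15FO2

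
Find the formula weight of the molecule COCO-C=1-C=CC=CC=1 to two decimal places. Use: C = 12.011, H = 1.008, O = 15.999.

Molecular formula: C8H10O2.
M = 8×12.011 + 10×1.008 + 2×15.999 = 138.17 g/mol.

138.17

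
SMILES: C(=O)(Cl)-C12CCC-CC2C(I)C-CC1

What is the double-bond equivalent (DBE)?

3

Molecular formula from the SMILES: C11H16ClIO.
DoU = (2C + 2 + N − H − X)/2 = (2·11 + 2 + 0 − 16 − 2)/2 = 6/2 = 3.
(Structurally: 2 ring(s) + 1 π bond(s) = 3.)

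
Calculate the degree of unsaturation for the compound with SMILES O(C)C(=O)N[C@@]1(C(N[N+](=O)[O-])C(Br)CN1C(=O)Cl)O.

Molecular formula from the SMILES: C7H10BrClN4O6.
DoU = (2C + 2 + N − H − X)/2 = (2·7 + 2 + 4 − 10 − 2)/2 = 8/2 = 4.
(Structurally: 1 ring(s) + 3 π bond(s) = 4.)

4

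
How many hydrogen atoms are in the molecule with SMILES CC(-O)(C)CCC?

Hydrogens are implicit in SMILES; fill each atom to its normal valence:
  3 × C: 3 H each → 9
  2 × C: 2 H each → 4
  1 × C: no H
  1 × O: 1 H
  Total hydrogens = 14.

14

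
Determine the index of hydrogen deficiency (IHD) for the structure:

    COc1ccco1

Molecular formula from the SMILES: C5H6O2.
DoU = (2C + 2 + N − H − X)/2 = (2·5 + 2 + 0 − 6 − 0)/2 = 6/2 = 3.
(Structurally: 1 ring(s) + 2 π bond(s) = 3.)

3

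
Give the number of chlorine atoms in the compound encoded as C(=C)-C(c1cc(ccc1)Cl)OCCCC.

1

The symbol for chlorine appears 1 time in the SMILES.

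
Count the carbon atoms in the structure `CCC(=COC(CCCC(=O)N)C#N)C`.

11

The symbol for carbon appears 11 times in the SMILES.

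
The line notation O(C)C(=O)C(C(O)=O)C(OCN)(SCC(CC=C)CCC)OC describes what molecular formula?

Heavy atoms from the SMILES: 15 C, 1 N, 6 O, 1 S.
Implicit hydrogens by atom environment:
  6 × C: 2 H each → 12
  5 × O: no H
  3 × C: 3 H each → 9
  3 × C: 1 H each → 3
  3 × C: no H
  1 × N: 2 H
  1 × O: 1 H
  1 × S: no H
  Total hydrogens = 27.
Molecular formula: C15H27NO6S

C15H27NO6S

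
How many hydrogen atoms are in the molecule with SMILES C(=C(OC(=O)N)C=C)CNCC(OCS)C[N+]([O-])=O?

Hydrogens are implicit in SMILES; fill each atom to its normal valence:
  5 × C: 2 H each → 10
  4 × O: no H
  3 × C: 1 H each → 3
  2 × C: no H
  1 × N: 2 H
  1 × N: 1 H
  1 × N (charge +1): no H
  1 × O (charge -1): no H
  1 × S: 1 H
  Total hydrogens = 17.

17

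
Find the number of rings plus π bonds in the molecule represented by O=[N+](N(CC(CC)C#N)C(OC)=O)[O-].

Molecular formula from the SMILES: C7H11N3O4.
DoU = (2C + 2 + N − H − X)/2 = (2·7 + 2 + 3 − 11 − 0)/2 = 8/2 = 4.
(Structurally: 0 ring(s) + 4 π bond(s) = 4.)

4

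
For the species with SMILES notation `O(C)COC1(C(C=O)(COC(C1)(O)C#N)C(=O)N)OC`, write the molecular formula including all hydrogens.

Heavy atoms from the SMILES: 11 C, 2 N, 7 O.
Implicit hydrogens by atom environment:
  6 × O: no H
  5 × C: no H
  3 × C: 2 H each → 6
  2 × C: 3 H each → 6
  1 × C: 1 H
  1 × N: 2 H
  1 × N: no H
  1 × O: 1 H
  Total hydrogens = 16.
Molecular formula: C11H16N2O7

C11H16N2O7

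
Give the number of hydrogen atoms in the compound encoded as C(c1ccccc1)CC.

12

Hydrogens are implicit in SMILES; fill each atom to its normal valence:
  5 × C (aromatic): 1 H each → 5
  2 × C: 2 H each → 4
  1 × C: 3 H
  1 × C (aromatic): no H
  Total hydrogens = 12.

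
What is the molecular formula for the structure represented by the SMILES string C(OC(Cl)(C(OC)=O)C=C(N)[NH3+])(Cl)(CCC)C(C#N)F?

Heavy atoms from the SMILES: 11 C, 2 Cl, 1 F, 3 N, 3 O.
Implicit hydrogens by atom environment:
  5 × C: no H
  3 × O: no H
  2 × C: 3 H each → 6
  2 × C: 2 H each → 4
  2 × C: 1 H each → 2
  2 × Cl: no H
  1 × F: no H
  1 × N (charge +1): 3 H
  1 × N: 2 H
  1 × N: no H
  Total hydrogens = 17.
Net charge +1.
Molecular formula: C11H17Cl2FN3O3+

C11H17Cl2FN3O3+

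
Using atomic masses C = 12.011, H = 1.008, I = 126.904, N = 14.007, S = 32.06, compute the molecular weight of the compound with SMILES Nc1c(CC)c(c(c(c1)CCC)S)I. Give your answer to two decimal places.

Molecular formula: C11H16INS.
M = 11×12.011 + 16×1.008 + 1×126.904 + 1×14.007 + 1×32.06 = 321.22 g/mol.

321.22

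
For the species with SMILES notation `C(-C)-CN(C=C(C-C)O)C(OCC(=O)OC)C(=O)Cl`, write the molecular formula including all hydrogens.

Heavy atoms from the SMILES: 12 C, 1 Cl, 1 N, 5 O.
Implicit hydrogens by atom environment:
  4 × C: 2 H each → 8
  4 × O: no H
  3 × C: 3 H each → 9
  3 × C: no H
  2 × C: 1 H each → 2
  1 × Cl: no H
  1 × N: no H
  1 × O: 1 H
  Total hydrogens = 20.
Molecular formula: C12H20ClNO5

C12H20ClNO5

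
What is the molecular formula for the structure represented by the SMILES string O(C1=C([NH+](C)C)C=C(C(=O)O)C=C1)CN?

Heavy atoms from the SMILES: 10 C, 2 N, 3 O.
Implicit hydrogens by atom environment:
  3 × C (aromatic): 1 H each → 3
  3 × C (aromatic): no H
  2 × C: 3 H each → 6
  2 × O: no H
  1 × C: 2 H
  1 × C: no H
  1 × N: 2 H
  1 × N (charge +1): 1 H
  1 × O: 1 H
  Total hydrogens = 15.
Net charge +1.
Molecular formula: C10H15N2O3+

C10H15N2O3+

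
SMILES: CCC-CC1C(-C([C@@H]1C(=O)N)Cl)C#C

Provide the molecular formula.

Heavy atoms from the SMILES: 11 C, 1 Cl, 1 N, 1 O.
Implicit hydrogens by atom environment:
  5 × C: 1 H each → 5
  3 × C: 2 H each → 6
  2 × C: no H
  1 × C: 3 H
  1 × Cl: no H
  1 × N: 2 H
  1 × O: no H
  Total hydrogens = 16.
Molecular formula: C11H16ClNO

C11H16ClNO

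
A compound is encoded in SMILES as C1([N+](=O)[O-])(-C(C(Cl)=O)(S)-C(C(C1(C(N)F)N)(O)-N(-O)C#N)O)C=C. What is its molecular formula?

Heavy atoms from the SMILES: 10 C, 1 Cl, 1 F, 5 N, 6 O, 1 S.
Implicit hydrogens by atom environment:
  6 × C: no H
  3 × C: 1 H each → 3
  3 × O: 1 H each → 3
  2 × N: 2 H each → 4
  2 × N: no H
  2 × O: no H
  1 × C: 2 H
  1 × Cl: no H
  1 × F: no H
  1 × N (charge +1): no H
  1 × O (charge -1): no H
  1 × S: 1 H
  Total hydrogens = 13.
Molecular formula: C10H13ClFN5O6S

C10H13ClFN5O6S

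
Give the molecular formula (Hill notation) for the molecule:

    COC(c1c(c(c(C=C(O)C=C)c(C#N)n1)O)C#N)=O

Heavy atoms from the SMILES: 13 C, 3 N, 4 O.
Implicit hydrogens by atom environment:
  5 × C (aromatic): no H
  4 × C: no H
  2 × C: 1 H each → 2
  2 × N: no H
  2 × O: 1 H each → 2
  2 × O: no H
  1 × C: 3 H
  1 × C: 2 H
  1 × N (aromatic): no H
  Total hydrogens = 9.
Molecular formula: C13H9N3O4

C13H9N3O4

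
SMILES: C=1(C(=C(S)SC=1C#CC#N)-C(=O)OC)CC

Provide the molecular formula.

C11H9NO2S2

Heavy atoms from the SMILES: 11 C, 1 N, 2 O, 2 S.
Implicit hydrogens by atom environment:
  4 × C (aromatic): no H
  4 × C: no H
  2 × C: 3 H each → 6
  2 × O: no H
  1 × C: 2 H
  1 × N: no H
  1 × S: 1 H
  1 × S (aromatic): no H
  Total hydrogens = 9.
Molecular formula: C11H9NO2S2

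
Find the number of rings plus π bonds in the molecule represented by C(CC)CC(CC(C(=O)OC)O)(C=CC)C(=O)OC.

3

Molecular formula from the SMILES: C14H24O5.
DoU = (2C + 2 + N − H − X)/2 = (2·14 + 2 + 0 − 24 − 0)/2 = 6/2 = 3.
(Structurally: 0 ring(s) + 3 π bond(s) = 3.)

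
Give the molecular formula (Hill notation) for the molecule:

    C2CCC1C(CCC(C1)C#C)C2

C12H18

Heavy atoms from the SMILES: 12 C.
Implicit hydrogens by atom environment:
  7 × C: 2 H each → 14
  4 × C: 1 H each → 4
  1 × C: no H
  Total hydrogens = 18.
Molecular formula: C12H18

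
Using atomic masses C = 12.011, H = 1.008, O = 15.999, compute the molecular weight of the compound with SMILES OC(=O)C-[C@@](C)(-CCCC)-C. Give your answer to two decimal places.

Molecular formula: C9H18O2.
M = 9×12.011 + 18×1.008 + 2×15.999 = 158.24 g/mol.

158.24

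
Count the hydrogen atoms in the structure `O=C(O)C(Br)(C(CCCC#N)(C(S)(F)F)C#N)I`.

Hydrogens are implicit in SMILES; fill each atom to its normal valence:
  6 × C: no H
  3 × C: 2 H each → 6
  2 × F: no H
  2 × N: no H
  1 × Br: no H
  1 × I: no H
  1 × O: 1 H
  1 × O: no H
  1 × S: 1 H
  Total hydrogens = 8.

8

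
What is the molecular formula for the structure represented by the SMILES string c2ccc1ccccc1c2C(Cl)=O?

C11H7ClO

Heavy atoms from the SMILES: 11 C, 1 Cl, 1 O.
Implicit hydrogens by atom environment:
  7 × C (aromatic): 1 H each → 7
  3 × C (aromatic): no H
  1 × C: no H
  1 × Cl: no H
  1 × O: no H
  Total hydrogens = 7.
Molecular formula: C11H7ClO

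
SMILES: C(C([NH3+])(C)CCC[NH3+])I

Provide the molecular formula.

[C6H17IN2]2+

Heavy atoms from the SMILES: 6 C, 1 I, 2 N.
Implicit hydrogens by atom environment:
  4 × C: 2 H each → 8
  2 × N (charge +1): 3 H each → 6
  1 × C: 3 H
  1 × C: no H
  1 × I: no H
  Total hydrogens = 17.
Net charge +2.
Molecular formula: [C6H17IN2]2+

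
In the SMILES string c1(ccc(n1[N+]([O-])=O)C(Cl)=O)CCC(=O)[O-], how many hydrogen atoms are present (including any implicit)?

Hydrogens are implicit in SMILES; fill each atom to its normal valence:
  3 × O: no H
  2 × C: 2 H each → 4
  2 × C (aromatic): 1 H each → 2
  2 × C (aromatic): no H
  2 × C: no H
  2 × O (charge -1): no H
  1 × Cl: no H
  1 × N (aromatic): no H
  1 × N (charge +1): no H
  Total hydrogens = 6.

6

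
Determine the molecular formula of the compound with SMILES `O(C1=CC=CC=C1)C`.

Heavy atoms from the SMILES: 7 C, 1 O.
Implicit hydrogens by atom environment:
  5 × C (aromatic): 1 H each → 5
  1 × C: 3 H
  1 × C (aromatic): no H
  1 × O: no H
  Total hydrogens = 8.
Molecular formula: C7H8O

C7H8O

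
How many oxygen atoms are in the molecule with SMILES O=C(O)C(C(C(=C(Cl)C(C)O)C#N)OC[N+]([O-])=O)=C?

The symbol for oxygen appears 6 times in the SMILES.

6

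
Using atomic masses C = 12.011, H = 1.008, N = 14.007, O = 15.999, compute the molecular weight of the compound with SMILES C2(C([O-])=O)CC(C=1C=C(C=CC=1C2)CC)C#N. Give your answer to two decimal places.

Molecular formula: C14H14NO2-.
M = 14×12.011 + 14×1.008 + 1×14.007 + 2×15.999 = 228.27 g/mol.

228.27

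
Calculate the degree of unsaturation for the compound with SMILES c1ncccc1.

Molecular formula from the SMILES: C5H5N.
DoU = (2C + 2 + N − H − X)/2 = (2·5 + 2 + 1 − 5 − 0)/2 = 8/2 = 4.
(Structurally: 1 ring(s) + 3 π bond(s) = 4.)

4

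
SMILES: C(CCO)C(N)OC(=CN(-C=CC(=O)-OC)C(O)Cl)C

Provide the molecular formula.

C12H21ClN2O5

Heavy atoms from the SMILES: 12 C, 1 Cl, 2 N, 5 O.
Implicit hydrogens by atom environment:
  5 × C: 1 H each → 5
  3 × C: 2 H each → 6
  3 × O: no H
  2 × C: 3 H each → 6
  2 × C: no H
  2 × O: 1 H each → 2
  1 × Cl: no H
  1 × N: 2 H
  1 × N: no H
  Total hydrogens = 21.
Molecular formula: C12H21ClN2O5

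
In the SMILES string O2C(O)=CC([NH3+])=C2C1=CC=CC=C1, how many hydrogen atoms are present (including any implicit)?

Hydrogens are implicit in SMILES; fill each atom to its normal valence:
  6 × C (aromatic): 1 H each → 6
  4 × C (aromatic): no H
  1 × N (charge +1): 3 H
  1 × O: 1 H
  1 × O (aromatic): no H
  Total hydrogens = 10.

10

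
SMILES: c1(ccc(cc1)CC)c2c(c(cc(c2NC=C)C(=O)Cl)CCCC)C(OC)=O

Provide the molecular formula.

Heavy atoms from the SMILES: 23 C, 1 Cl, 1 N, 3 O.
Implicit hydrogens by atom environment:
  7 × C (aromatic): no H
  5 × C: 2 H each → 10
  5 × C (aromatic): 1 H each → 5
  3 × C: 3 H each → 9
  3 × O: no H
  2 × C: no H
  1 × C: 1 H
  1 × Cl: no H
  1 × N: 1 H
  Total hydrogens = 26.
Molecular formula: C23H26ClNO3

C23H26ClNO3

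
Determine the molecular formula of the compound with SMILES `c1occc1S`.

Heavy atoms from the SMILES: 4 C, 1 O, 1 S.
Implicit hydrogens by atom environment:
  3 × C (aromatic): 1 H each → 3
  1 × C (aromatic): no H
  1 × O (aromatic): no H
  1 × S: 1 H
  Total hydrogens = 4.
Molecular formula: C4H4OS

C4H4OS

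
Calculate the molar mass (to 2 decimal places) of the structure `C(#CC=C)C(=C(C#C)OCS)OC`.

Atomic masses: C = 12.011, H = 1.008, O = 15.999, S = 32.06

194.25

Molecular formula: C10H10O2S.
M = 10×12.011 + 10×1.008 + 2×15.999 + 1×32.06 = 194.25 g/mol.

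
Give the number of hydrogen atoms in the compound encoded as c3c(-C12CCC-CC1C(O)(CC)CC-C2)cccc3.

Hydrogens are implicit in SMILES; fill each atom to its normal valence:
  8 × C: 2 H each → 16
  5 × C (aromatic): 1 H each → 5
  2 × C: no H
  1 × C: 3 H
  1 × C: 1 H
  1 × C (aromatic): no H
  1 × O: 1 H
  Total hydrogens = 26.

26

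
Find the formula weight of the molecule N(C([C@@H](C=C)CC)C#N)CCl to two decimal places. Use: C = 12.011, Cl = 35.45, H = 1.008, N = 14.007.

Molecular formula: C8H13ClN2.
M = 8×12.011 + 1×35.45 + 13×1.008 + 2×14.007 = 172.66 g/mol.

172.66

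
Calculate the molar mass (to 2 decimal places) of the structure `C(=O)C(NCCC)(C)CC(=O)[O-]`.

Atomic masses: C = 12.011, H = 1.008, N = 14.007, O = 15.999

Molecular formula: C8H14NO3-.
M = 8×12.011 + 14×1.008 + 1×14.007 + 3×15.999 = 172.20 g/mol.

172.20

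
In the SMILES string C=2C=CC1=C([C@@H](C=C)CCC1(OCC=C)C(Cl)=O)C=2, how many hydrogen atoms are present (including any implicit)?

17

Hydrogens are implicit in SMILES; fill each atom to its normal valence:
  5 × C: 2 H each → 10
  4 × C (aromatic): 1 H each → 4
  3 × C: 1 H each → 3
  2 × C (aromatic): no H
  2 × C: no H
  2 × O: no H
  1 × Cl: no H
  Total hydrogens = 17.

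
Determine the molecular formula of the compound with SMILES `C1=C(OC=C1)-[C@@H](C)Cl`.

C6H7ClO

Heavy atoms from the SMILES: 6 C, 1 Cl, 1 O.
Implicit hydrogens by atom environment:
  3 × C (aromatic): 1 H each → 3
  1 × C: 3 H
  1 × C: 1 H
  1 × C (aromatic): no H
  1 × Cl: no H
  1 × O (aromatic): no H
  Total hydrogens = 7.
Molecular formula: C6H7ClO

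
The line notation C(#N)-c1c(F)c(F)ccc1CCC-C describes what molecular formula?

Heavy atoms from the SMILES: 11 C, 2 F, 1 N.
Implicit hydrogens by atom environment:
  4 × C (aromatic): no H
  3 × C: 2 H each → 6
  2 × C (aromatic): 1 H each → 2
  2 × F: no H
  1 × C: 3 H
  1 × C: no H
  1 × N: no H
  Total hydrogens = 11.
Molecular formula: C11H11F2N

C11H11F2N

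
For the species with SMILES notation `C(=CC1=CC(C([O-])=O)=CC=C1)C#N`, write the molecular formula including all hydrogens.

Heavy atoms from the SMILES: 10 C, 1 N, 2 O.
Implicit hydrogens by atom environment:
  4 × C (aromatic): 1 H each → 4
  2 × C: 1 H each → 2
  2 × C (aromatic): no H
  2 × C: no H
  1 × N: no H
  1 × O: no H
  1 × O (charge -1): no H
  Total hydrogens = 6.
Net charge -1.
Molecular formula: C10H6NO2-

C10H6NO2-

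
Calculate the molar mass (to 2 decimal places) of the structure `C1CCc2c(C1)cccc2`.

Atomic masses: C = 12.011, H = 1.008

132.21

Molecular formula: C10H12.
M = 10×12.011 + 12×1.008 = 132.21 g/mol.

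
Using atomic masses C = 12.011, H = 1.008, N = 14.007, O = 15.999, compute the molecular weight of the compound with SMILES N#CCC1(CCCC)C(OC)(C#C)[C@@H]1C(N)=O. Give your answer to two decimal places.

234.30

Molecular formula: C13H18N2O2.
M = 13×12.011 + 18×1.008 + 2×14.007 + 2×15.999 = 234.30 g/mol.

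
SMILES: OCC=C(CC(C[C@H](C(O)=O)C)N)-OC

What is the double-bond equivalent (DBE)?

Molecular formula from the SMILES: C10H19NO4.
DoU = (2C + 2 + N − H − X)/2 = (2·10 + 2 + 1 − 19 − 0)/2 = 4/2 = 2.
(Structurally: 0 ring(s) + 2 π bond(s) = 2.)

2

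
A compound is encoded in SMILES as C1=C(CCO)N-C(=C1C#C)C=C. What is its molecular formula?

Heavy atoms from the SMILES: 10 C, 1 N, 1 O.
Implicit hydrogens by atom environment:
  3 × C: 2 H each → 6
  3 × C (aromatic): no H
  2 × C: 1 H each → 2
  1 × C (aromatic): 1 H
  1 × C: no H
  1 × N (aromatic): 1 H
  1 × O: 1 H
  Total hydrogens = 11.
Molecular formula: C10H11NO

C10H11NO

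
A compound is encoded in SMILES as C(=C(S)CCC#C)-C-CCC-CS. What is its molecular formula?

C11H18S2

Heavy atoms from the SMILES: 11 C, 2 S.
Implicit hydrogens by atom environment:
  7 × C: 2 H each → 14
  2 × C: 1 H each → 2
  2 × C: no H
  2 × S: 1 H each → 2
  Total hydrogens = 18.
Molecular formula: C11H18S2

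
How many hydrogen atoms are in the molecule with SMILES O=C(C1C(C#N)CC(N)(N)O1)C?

11

Hydrogens are implicit in SMILES; fill each atom to its normal valence:
  3 × C: no H
  2 × C: 1 H each → 2
  2 × N: 2 H each → 4
  2 × O: no H
  1 × C: 3 H
  1 × C: 2 H
  1 × N: no H
  Total hydrogens = 11.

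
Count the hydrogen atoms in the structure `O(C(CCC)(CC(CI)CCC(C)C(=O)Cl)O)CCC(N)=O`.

27

Hydrogens are implicit in SMILES; fill each atom to its normal valence:
  8 × C: 2 H each → 16
  3 × C: no H
  3 × O: no H
  2 × C: 3 H each → 6
  2 × C: 1 H each → 2
  1 × Cl: no H
  1 × I: no H
  1 × N: 2 H
  1 × O: 1 H
  Total hydrogens = 27.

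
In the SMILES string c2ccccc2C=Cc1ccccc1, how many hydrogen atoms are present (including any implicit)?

Hydrogens are implicit in SMILES; fill each atom to its normal valence:
  10 × C (aromatic): 1 H each → 10
  2 × C: 1 H each → 2
  2 × C (aromatic): no H
  Total hydrogens = 12.

12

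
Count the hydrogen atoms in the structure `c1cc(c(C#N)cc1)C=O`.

5

Hydrogens are implicit in SMILES; fill each atom to its normal valence:
  4 × C (aromatic): 1 H each → 4
  2 × C (aromatic): no H
  1 × C: 1 H
  1 × C: no H
  1 × N: no H
  1 × O: no H
  Total hydrogens = 5.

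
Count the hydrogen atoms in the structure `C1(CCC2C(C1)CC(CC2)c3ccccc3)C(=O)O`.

22

Hydrogens are implicit in SMILES; fill each atom to its normal valence:
  6 × C: 2 H each → 12
  5 × C (aromatic): 1 H each → 5
  4 × C: 1 H each → 4
  1 × C: no H
  1 × C (aromatic): no H
  1 × O: 1 H
  1 × O: no H
  Total hydrogens = 22.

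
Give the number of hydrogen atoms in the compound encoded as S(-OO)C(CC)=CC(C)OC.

14

Hydrogens are implicit in SMILES; fill each atom to its normal valence:
  3 × C: 3 H each → 9
  2 × C: 1 H each → 2
  2 × O: no H
  1 × C: 2 H
  1 × C: no H
  1 × O: 1 H
  1 × S: no H
  Total hydrogens = 14.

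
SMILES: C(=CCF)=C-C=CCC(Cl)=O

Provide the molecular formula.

Heavy atoms from the SMILES: 8 C, 1 Cl, 1 F, 1 O.
Implicit hydrogens by atom environment:
  4 × C: 1 H each → 4
  2 × C: 2 H each → 4
  2 × C: no H
  1 × Cl: no H
  1 × F: no H
  1 × O: no H
  Total hydrogens = 8.
Molecular formula: C8H8ClFO

C8H8ClFO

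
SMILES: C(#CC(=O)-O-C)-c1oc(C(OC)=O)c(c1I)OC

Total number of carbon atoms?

The symbol for carbon appears 11 times in the SMILES. Lowercase c denotes aromatic carbon and counts toward C.

11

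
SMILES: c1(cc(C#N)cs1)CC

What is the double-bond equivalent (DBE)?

5

Molecular formula from the SMILES: C7H7NS.
DoU = (2C + 2 + N − H − X)/2 = (2·7 + 2 + 1 − 7 − 0)/2 = 10/2 = 5.
(Structurally: 1 ring(s) + 4 π bond(s) = 5.)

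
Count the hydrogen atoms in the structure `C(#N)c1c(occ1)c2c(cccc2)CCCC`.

Hydrogens are implicit in SMILES; fill each atom to its normal valence:
  6 × C (aromatic): 1 H each → 6
  4 × C (aromatic): no H
  3 × C: 2 H each → 6
  1 × C: 3 H
  1 × C: no H
  1 × N: no H
  1 × O (aromatic): no H
  Total hydrogens = 15.

15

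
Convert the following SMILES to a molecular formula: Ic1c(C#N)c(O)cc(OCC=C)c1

Heavy atoms from the SMILES: 10 C, 1 I, 1 N, 2 O.
Implicit hydrogens by atom environment:
  4 × C (aromatic): no H
  2 × C: 2 H each → 4
  2 × C (aromatic): 1 H each → 2
  1 × C: 1 H
  1 × C: no H
  1 × I: no H
  1 × N: no H
  1 × O: 1 H
  1 × O: no H
  Total hydrogens = 8.
Molecular formula: C10H8INO2

C10H8INO2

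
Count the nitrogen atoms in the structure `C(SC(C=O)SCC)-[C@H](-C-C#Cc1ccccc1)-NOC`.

The symbol for nitrogen appears 1 time in the SMILES.

1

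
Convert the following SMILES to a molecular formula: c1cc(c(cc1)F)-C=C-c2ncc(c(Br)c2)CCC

Heavy atoms from the SMILES: 1 Br, 16 C, 1 F, 1 N.
Implicit hydrogens by atom environment:
  6 × C (aromatic): 1 H each → 6
  5 × C (aromatic): no H
  2 × C: 2 H each → 4
  2 × C: 1 H each → 2
  1 × Br: no H
  1 × C: 3 H
  1 × F: no H
  1 × N (aromatic): no H
  Total hydrogens = 15.
Molecular formula: C16H15BrFN

C16H15BrFN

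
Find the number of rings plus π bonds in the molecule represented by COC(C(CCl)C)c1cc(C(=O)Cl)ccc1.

5

Molecular formula from the SMILES: C12H14Cl2O2.
DoU = (2C + 2 + N − H − X)/2 = (2·12 + 2 + 0 − 14 − 2)/2 = 10/2 = 5.
(Structurally: 1 ring(s) + 4 π bond(s) = 5.)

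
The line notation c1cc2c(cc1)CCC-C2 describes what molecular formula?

Heavy atoms from the SMILES: 10 C.
Implicit hydrogens by atom environment:
  4 × C: 2 H each → 8
  4 × C (aromatic): 1 H each → 4
  2 × C (aromatic): no H
  Total hydrogens = 12.
Molecular formula: C10H12

C10H12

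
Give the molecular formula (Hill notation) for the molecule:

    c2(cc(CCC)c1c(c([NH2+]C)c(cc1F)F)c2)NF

Heavy atoms from the SMILES: 14 C, 3 F, 2 N.
Implicit hydrogens by atom environment:
  7 × C (aromatic): no H
  3 × C (aromatic): 1 H each → 3
  3 × F: no H
  2 × C: 3 H each → 6
  2 × C: 2 H each → 4
  1 × N (charge +1): 2 H
  1 × N: 1 H
  Total hydrogens = 16.
Net charge +1.
Molecular formula: C14H16F3N2+

C14H16F3N2+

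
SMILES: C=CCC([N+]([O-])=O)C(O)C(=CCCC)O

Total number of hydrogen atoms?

Hydrogens are implicit in SMILES; fill each atom to its normal valence:
  4 × C: 2 H each → 8
  4 × C: 1 H each → 4
  2 × O: 1 H each → 2
  1 × C: 3 H
  1 × C: no H
  1 × N (charge +1): no H
  1 × O: no H
  1 × O (charge -1): no H
  Total hydrogens = 17.

17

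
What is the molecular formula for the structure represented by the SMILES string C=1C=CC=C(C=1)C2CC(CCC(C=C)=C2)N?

Heavy atoms from the SMILES: 15 C, 1 N.
Implicit hydrogens by atom environment:
  5 × C (aromatic): 1 H each → 5
  4 × C: 2 H each → 8
  4 × C: 1 H each → 4
  1 × C: no H
  1 × C (aromatic): no H
  1 × N: 2 H
  Total hydrogens = 19.
Molecular formula: C15H19N

C15H19N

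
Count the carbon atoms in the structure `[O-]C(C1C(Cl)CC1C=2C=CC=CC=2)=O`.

11

The symbol for carbon appears 11 times in the SMILES. (Cl is a single chlorine, not C + l.)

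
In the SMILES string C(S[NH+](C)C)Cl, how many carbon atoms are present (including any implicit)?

The symbol for carbon appears 3 times in the SMILES. (Cl is a single chlorine, not C + l.)

3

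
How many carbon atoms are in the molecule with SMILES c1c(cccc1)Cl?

The symbol for carbon appears 6 times in the SMILES. Lowercase c denotes aromatic carbon and counts toward C.

6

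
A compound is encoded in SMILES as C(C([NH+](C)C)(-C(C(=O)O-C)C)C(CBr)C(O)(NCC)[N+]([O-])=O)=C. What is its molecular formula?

Heavy atoms from the SMILES: 1 Br, 14 C, 3 N, 5 O.
Implicit hydrogens by atom environment:
  5 × C: 3 H each → 15
  3 × C: 2 H each → 6
  3 × C: 1 H each → 3
  3 × C: no H
  3 × O: no H
  1 × Br: no H
  1 × N (charge +1): 1 H
  1 × N: 1 H
  1 × N (charge +1): no H
  1 × O: 1 H
  1 × O (charge -1): no H
  Total hydrogens = 27.
Net charge +1.
Molecular formula: C14H27BrN3O5+

C14H27BrN3O5+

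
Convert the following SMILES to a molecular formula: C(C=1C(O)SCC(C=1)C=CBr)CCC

Heavy atoms from the SMILES: 1 Br, 11 C, 1 O, 1 S.
Implicit hydrogens by atom environment:
  5 × C: 1 H each → 5
  4 × C: 2 H each → 8
  1 × Br: no H
  1 × C: 3 H
  1 × C: no H
  1 × O: 1 H
  1 × S: no H
  Total hydrogens = 17.
Molecular formula: C11H17BrOS

C11H17BrOS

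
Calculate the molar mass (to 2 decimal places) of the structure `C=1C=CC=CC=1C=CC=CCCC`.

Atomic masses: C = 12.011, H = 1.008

172.27

Molecular formula: C13H16.
M = 13×12.011 + 16×1.008 = 172.27 g/mol.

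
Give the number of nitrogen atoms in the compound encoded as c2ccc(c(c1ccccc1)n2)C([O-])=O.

The symbol for nitrogen appears 1 time in the SMILES.

1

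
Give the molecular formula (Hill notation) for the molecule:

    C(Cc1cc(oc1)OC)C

Heavy atoms from the SMILES: 8 C, 2 O.
Implicit hydrogens by atom environment:
  2 × C: 3 H each → 6
  2 × C: 2 H each → 4
  2 × C (aromatic): 1 H each → 2
  2 × C (aromatic): no H
  1 × O (aromatic): no H
  1 × O: no H
  Total hydrogens = 12.
Molecular formula: C8H12O2

C8H12O2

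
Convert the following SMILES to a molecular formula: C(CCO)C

C4H10O

Heavy atoms from the SMILES: 4 C, 1 O.
Implicit hydrogens by atom environment:
  3 × C: 2 H each → 6
  1 × C: 3 H
  1 × O: 1 H
  Total hydrogens = 10.
Molecular formula: C4H10O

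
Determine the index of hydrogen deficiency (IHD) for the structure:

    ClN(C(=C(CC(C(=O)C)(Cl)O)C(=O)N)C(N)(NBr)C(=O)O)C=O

Molecular formula from the SMILES: C10H13BrCl2N4O6.
DoU = (2C + 2 + N − H − X)/2 = (2·10 + 2 + 4 − 13 − 3)/2 = 10/2 = 5.
(Structurally: 0 ring(s) + 5 π bond(s) = 5.)

5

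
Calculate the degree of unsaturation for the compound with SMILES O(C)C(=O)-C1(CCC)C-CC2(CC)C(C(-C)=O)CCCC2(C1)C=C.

Molecular formula from the SMILES: C21H34O3.
DoU = (2C + 2 + N − H − X)/2 = (2·21 + 2 + 0 − 34 − 0)/2 = 10/2 = 5.
(Structurally: 2 ring(s) + 3 π bond(s) = 5.)

5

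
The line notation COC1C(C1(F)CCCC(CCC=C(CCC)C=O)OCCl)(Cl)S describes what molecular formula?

Heavy atoms from the SMILES: 17 C, 2 Cl, 1 F, 3 O, 1 S.
Implicit hydrogens by atom environment:
  8 × C: 2 H each → 16
  4 × C: 1 H each → 4
  3 × C: no H
  3 × O: no H
  2 × C: 3 H each → 6
  2 × Cl: no H
  1 × F: no H
  1 × S: 1 H
  Total hydrogens = 27.
Molecular formula: C17H27Cl2FO3S

C17H27Cl2FO3S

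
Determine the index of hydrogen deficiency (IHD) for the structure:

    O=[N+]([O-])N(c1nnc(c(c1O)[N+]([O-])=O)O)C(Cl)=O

Molecular formula from the SMILES: C5H2ClN5O7.
DoU = (2C + 2 + N − H − X)/2 = (2·5 + 2 + 5 − 2 − 1)/2 = 14/2 = 7.
(Structurally: 1 ring(s) + 6 π bond(s) = 7.)

7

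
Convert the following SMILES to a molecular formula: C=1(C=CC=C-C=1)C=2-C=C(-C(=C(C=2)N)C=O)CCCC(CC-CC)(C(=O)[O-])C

C23H28NO3-

Heavy atoms from the SMILES: 23 C, 1 N, 3 O.
Implicit hydrogens by atom environment:
  7 × C (aromatic): 1 H each → 7
  6 × C: 2 H each → 12
  5 × C (aromatic): no H
  2 × C: 3 H each → 6
  2 × C: no H
  2 × O: no H
  1 × C: 1 H
  1 × N: 2 H
  1 × O (charge -1): no H
  Total hydrogens = 28.
Net charge -1.
Molecular formula: C23H28NO3-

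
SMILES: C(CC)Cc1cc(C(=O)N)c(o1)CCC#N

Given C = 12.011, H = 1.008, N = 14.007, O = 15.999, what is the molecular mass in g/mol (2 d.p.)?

220.27

Molecular formula: C12H16N2O2.
M = 12×12.011 + 16×1.008 + 2×14.007 + 2×15.999 = 220.27 g/mol.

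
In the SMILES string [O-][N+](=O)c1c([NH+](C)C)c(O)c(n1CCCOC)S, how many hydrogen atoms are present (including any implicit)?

18

Hydrogens are implicit in SMILES; fill each atom to its normal valence:
  4 × C (aromatic): no H
  3 × C: 3 H each → 9
  3 × C: 2 H each → 6
  2 × O: no H
  1 × N (charge +1): 1 H
  1 × N (aromatic): no H
  1 × N (charge +1): no H
  1 × O: 1 H
  1 × O (charge -1): no H
  1 × S: 1 H
  Total hydrogens = 18.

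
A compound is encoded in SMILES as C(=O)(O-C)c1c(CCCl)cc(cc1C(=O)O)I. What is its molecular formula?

Heavy atoms from the SMILES: 11 C, 1 Cl, 1 I, 4 O.
Implicit hydrogens by atom environment:
  4 × C (aromatic): no H
  3 × O: no H
  2 × C: 2 H each → 4
  2 × C (aromatic): 1 H each → 2
  2 × C: no H
  1 × C: 3 H
  1 × Cl: no H
  1 × I: no H
  1 × O: 1 H
  Total hydrogens = 10.
Molecular formula: C11H10ClIO4

C11H10ClIO4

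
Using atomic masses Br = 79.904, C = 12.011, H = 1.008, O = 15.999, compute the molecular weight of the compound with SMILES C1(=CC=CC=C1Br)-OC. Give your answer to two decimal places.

187.04

Molecular formula: C7H7BrO.
M = 1×79.904 + 7×12.011 + 7×1.008 + 1×15.999 = 187.04 g/mol.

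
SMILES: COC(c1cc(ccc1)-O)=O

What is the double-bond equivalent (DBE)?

5

Molecular formula from the SMILES: C8H8O3.
DoU = (2C + 2 + N − H − X)/2 = (2·8 + 2 + 0 − 8 − 0)/2 = 10/2 = 5.
(Structurally: 1 ring(s) + 4 π bond(s) = 5.)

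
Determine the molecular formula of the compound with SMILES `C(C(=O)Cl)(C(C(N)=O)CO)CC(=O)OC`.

Heavy atoms from the SMILES: 8 C, 1 Cl, 1 N, 5 O.
Implicit hydrogens by atom environment:
  4 × O: no H
  3 × C: no H
  2 × C: 2 H each → 4
  2 × C: 1 H each → 2
  1 × C: 3 H
  1 × Cl: no H
  1 × N: 2 H
  1 × O: 1 H
  Total hydrogens = 12.
Molecular formula: C8H12ClNO5

C8H12ClNO5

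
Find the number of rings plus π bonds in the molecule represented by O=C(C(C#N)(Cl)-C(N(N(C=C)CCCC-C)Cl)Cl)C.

4

Molecular formula from the SMILES: C12H18Cl3N3O.
DoU = (2C + 2 + N − H − X)/2 = (2·12 + 2 + 3 − 18 − 3)/2 = 8/2 = 4.
(Structurally: 0 ring(s) + 4 π bond(s) = 4.)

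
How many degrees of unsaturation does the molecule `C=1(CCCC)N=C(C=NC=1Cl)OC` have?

Molecular formula from the SMILES: C9H13ClN2O.
DoU = (2C + 2 + N − H − X)/2 = (2·9 + 2 + 2 − 13 − 1)/2 = 8/2 = 4.
(Structurally: 1 ring(s) + 3 π bond(s) = 4.)

4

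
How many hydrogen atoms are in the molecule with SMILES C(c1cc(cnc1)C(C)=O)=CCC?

Hydrogens are implicit in SMILES; fill each atom to its normal valence:
  3 × C (aromatic): 1 H each → 3
  2 × C: 3 H each → 6
  2 × C: 1 H each → 2
  2 × C (aromatic): no H
  1 × C: 2 H
  1 × C: no H
  1 × N (aromatic): no H
  1 × O: no H
  Total hydrogens = 13.

13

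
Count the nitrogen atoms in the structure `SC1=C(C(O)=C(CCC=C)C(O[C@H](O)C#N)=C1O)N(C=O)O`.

2

The symbol for nitrogen appears 2 times in the SMILES.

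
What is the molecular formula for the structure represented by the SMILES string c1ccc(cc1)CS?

Heavy atoms from the SMILES: 7 C, 1 S.
Implicit hydrogens by atom environment:
  5 × C (aromatic): 1 H each → 5
  1 × C: 2 H
  1 × C (aromatic): no H
  1 × S: 1 H
  Total hydrogens = 8.
Molecular formula: C7H8S

C7H8S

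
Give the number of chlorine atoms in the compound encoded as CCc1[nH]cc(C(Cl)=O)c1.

The symbol for chlorine appears 1 time in the SMILES.

1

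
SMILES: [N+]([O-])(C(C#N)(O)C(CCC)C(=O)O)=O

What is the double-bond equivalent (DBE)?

Molecular formula from the SMILES: C7H10N2O5.
DoU = (2C + 2 + N − H − X)/2 = (2·7 + 2 + 2 − 10 − 0)/2 = 8/2 = 4.
(Structurally: 0 ring(s) + 4 π bond(s) = 4.)

4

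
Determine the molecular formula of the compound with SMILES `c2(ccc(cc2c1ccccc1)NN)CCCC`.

C16H20N2

Heavy atoms from the SMILES: 16 C, 2 N.
Implicit hydrogens by atom environment:
  8 × C (aromatic): 1 H each → 8
  4 × C (aromatic): no H
  3 × C: 2 H each → 6
  1 × C: 3 H
  1 × N: 2 H
  1 × N: 1 H
  Total hydrogens = 20.
Molecular formula: C16H20N2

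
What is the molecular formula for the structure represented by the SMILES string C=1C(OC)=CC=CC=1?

Heavy atoms from the SMILES: 7 C, 1 O.
Implicit hydrogens by atom environment:
  5 × C (aromatic): 1 H each → 5
  1 × C: 3 H
  1 × C (aromatic): no H
  1 × O: no H
  Total hydrogens = 8.
Molecular formula: C7H8O

C7H8O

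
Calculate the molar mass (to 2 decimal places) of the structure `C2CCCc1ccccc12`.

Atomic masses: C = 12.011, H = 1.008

132.21

Molecular formula: C10H12.
M = 10×12.011 + 12×1.008 = 132.21 g/mol.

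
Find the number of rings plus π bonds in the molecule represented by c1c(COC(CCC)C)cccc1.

Molecular formula from the SMILES: C12H18O.
DoU = (2C + 2 + N − H − X)/2 = (2·12 + 2 + 0 − 18 − 0)/2 = 8/2 = 4.
(Structurally: 1 ring(s) + 3 π bond(s) = 4.)

4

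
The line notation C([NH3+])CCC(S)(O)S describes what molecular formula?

C4H12NOS2+

Heavy atoms from the SMILES: 4 C, 1 N, 1 O, 2 S.
Implicit hydrogens by atom environment:
  3 × C: 2 H each → 6
  2 × S: 1 H each → 2
  1 × C: no H
  1 × N (charge +1): 3 H
  1 × O: 1 H
  Total hydrogens = 12.
Net charge +1.
Molecular formula: C4H12NOS2+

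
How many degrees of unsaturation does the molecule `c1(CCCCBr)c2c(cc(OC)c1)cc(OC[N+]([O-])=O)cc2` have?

8

Molecular formula from the SMILES: C16H18BrNO4.
DoU = (2C + 2 + N − H − X)/2 = (2·16 + 2 + 1 − 18 − 1)/2 = 16/2 = 8.
(Structurally: 2 ring(s) + 6 π bond(s) = 8.)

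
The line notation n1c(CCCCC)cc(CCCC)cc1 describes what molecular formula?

C14H23N

Heavy atoms from the SMILES: 14 C, 1 N.
Implicit hydrogens by atom environment:
  7 × C: 2 H each → 14
  3 × C (aromatic): 1 H each → 3
  2 × C: 3 H each → 6
  2 × C (aromatic): no H
  1 × N (aromatic): no H
  Total hydrogens = 23.
Molecular formula: C14H23N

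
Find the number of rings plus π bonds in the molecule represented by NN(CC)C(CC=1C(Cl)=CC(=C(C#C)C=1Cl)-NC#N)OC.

Molecular formula from the SMILES: C14H16Cl2N4O.
DoU = (2C + 2 + N − H − X)/2 = (2·14 + 2 + 4 − 16 − 2)/2 = 16/2 = 8.
(Structurally: 1 ring(s) + 7 π bond(s) = 8.)

8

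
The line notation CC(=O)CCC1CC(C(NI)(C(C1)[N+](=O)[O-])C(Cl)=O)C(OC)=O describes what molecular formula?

Heavy atoms from the SMILES: 13 C, 1 Cl, 1 I, 2 N, 6 O.
Implicit hydrogens by atom environment:
  5 × O: no H
  4 × C: 2 H each → 8
  4 × C: no H
  3 × C: 1 H each → 3
  2 × C: 3 H each → 6
  1 × Cl: no H
  1 × I: no H
  1 × N: 1 H
  1 × N (charge +1): no H
  1 × O (charge -1): no H
  Total hydrogens = 18.
Molecular formula: C13H18ClIN2O6

C13H18ClIN2O6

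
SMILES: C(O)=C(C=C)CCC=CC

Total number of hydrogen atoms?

14

Hydrogens are implicit in SMILES; fill each atom to its normal valence:
  4 × C: 1 H each → 4
  3 × C: 2 H each → 6
  1 × C: 3 H
  1 × C: no H
  1 × O: 1 H
  Total hydrogens = 14.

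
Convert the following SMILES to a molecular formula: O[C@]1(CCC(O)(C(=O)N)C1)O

C6H11NO4

Heavy atoms from the SMILES: 6 C, 1 N, 4 O.
Implicit hydrogens by atom environment:
  3 × C: 2 H each → 6
  3 × C: no H
  3 × O: 1 H each → 3
  1 × N: 2 H
  1 × O: no H
  Total hydrogens = 11.
Molecular formula: C6H11NO4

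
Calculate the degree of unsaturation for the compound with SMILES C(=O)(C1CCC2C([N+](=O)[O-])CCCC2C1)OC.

Molecular formula from the SMILES: C12H19NO4.
DoU = (2C + 2 + N − H − X)/2 = (2·12 + 2 + 1 − 19 − 0)/2 = 8/2 = 4.
(Structurally: 2 ring(s) + 2 π bond(s) = 4.)

4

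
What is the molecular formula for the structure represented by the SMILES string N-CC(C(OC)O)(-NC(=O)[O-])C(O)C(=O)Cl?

Heavy atoms from the SMILES: 7 C, 1 Cl, 2 N, 6 O.
Implicit hydrogens by atom environment:
  3 × C: no H
  3 × O: no H
  2 × C: 1 H each → 2
  2 × O: 1 H each → 2
  1 × C: 3 H
  1 × C: 2 H
  1 × Cl: no H
  1 × N: 2 H
  1 × N: 1 H
  1 × O (charge -1): no H
  Total hydrogens = 12.
Net charge -1.
Molecular formula: C7H12ClN2O6-

C7H12ClN2O6-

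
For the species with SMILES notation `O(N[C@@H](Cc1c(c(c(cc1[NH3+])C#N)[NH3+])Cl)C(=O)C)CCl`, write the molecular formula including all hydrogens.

Heavy atoms from the SMILES: 12 C, 2 Cl, 4 N, 2 O.
Implicit hydrogens by atom environment:
  5 × C (aromatic): no H
  2 × C: 2 H each → 4
  2 × C: no H
  2 × Cl: no H
  2 × N (charge +1): 3 H each → 6
  2 × O: no H
  1 × C: 3 H
  1 × C (aromatic): 1 H
  1 × C: 1 H
  1 × N: 1 H
  1 × N: no H
  Total hydrogens = 16.
Net charge +2.
Molecular formula: [C12H16Cl2N4O2]2+

[C12H16Cl2N4O2]2+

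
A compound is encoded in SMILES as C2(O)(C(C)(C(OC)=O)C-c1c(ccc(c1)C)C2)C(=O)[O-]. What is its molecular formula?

Heavy atoms from the SMILES: 15 C, 5 O.
Implicit hydrogens by atom environment:
  4 × C: no H
  3 × C: 3 H each → 9
  3 × C (aromatic): 1 H each → 3
  3 × C (aromatic): no H
  3 × O: no H
  2 × C: 2 H each → 4
  1 × O: 1 H
  1 × O (charge -1): no H
  Total hydrogens = 17.
Net charge -1.
Molecular formula: C15H17O5-

C15H17O5-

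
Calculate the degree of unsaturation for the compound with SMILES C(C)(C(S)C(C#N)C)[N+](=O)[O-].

Molecular formula from the SMILES: C6H10N2O2S.
DoU = (2C + 2 + N − H − X)/2 = (2·6 + 2 + 2 − 10 − 0)/2 = 6/2 = 3.
(Structurally: 0 ring(s) + 3 π bond(s) = 3.)

3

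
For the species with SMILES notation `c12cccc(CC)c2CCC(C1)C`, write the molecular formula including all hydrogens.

C13H18

Heavy atoms from the SMILES: 13 C.
Implicit hydrogens by atom environment:
  4 × C: 2 H each → 8
  3 × C (aromatic): 1 H each → 3
  3 × C (aromatic): no H
  2 × C: 3 H each → 6
  1 × C: 1 H
  Total hydrogens = 18.
Molecular formula: C13H18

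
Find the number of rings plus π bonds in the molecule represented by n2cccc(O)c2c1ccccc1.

Molecular formula from the SMILES: C11H9NO.
DoU = (2C + 2 + N − H − X)/2 = (2·11 + 2 + 1 − 9 − 0)/2 = 16/2 = 8.
(Structurally: 2 ring(s) + 6 π bond(s) = 8.)

8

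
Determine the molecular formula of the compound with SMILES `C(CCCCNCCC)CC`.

Heavy atoms from the SMILES: 10 C, 1 N.
Implicit hydrogens by atom environment:
  8 × C: 2 H each → 16
  2 × C: 3 H each → 6
  1 × N: 1 H
  Total hydrogens = 23.
Molecular formula: C10H23N

C10H23N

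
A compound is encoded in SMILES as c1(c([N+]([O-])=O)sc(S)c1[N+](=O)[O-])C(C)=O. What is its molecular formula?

C6H4N2O5S2

Heavy atoms from the SMILES: 6 C, 2 N, 5 O, 2 S.
Implicit hydrogens by atom environment:
  4 × C (aromatic): no H
  3 × O: no H
  2 × N (charge +1): no H
  2 × O (charge -1): no H
  1 × C: 3 H
  1 × C: no H
  1 × S: 1 H
  1 × S (aromatic): no H
  Total hydrogens = 4.
Molecular formula: C6H4N2O5S2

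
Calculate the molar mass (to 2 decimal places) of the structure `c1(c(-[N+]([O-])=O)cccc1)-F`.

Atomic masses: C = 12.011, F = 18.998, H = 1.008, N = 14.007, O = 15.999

141.10

Molecular formula: C6H4FNO2.
M = 6×12.011 + 1×18.998 + 4×1.008 + 1×14.007 + 2×15.999 = 141.10 g/mol.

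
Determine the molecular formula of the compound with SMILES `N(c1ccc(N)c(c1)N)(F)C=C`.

Heavy atoms from the SMILES: 8 C, 1 F, 3 N.
Implicit hydrogens by atom environment:
  3 × C (aromatic): 1 H each → 3
  3 × C (aromatic): no H
  2 × N: 2 H each → 4
  1 × C: 2 H
  1 × C: 1 H
  1 × F: no H
  1 × N: no H
  Total hydrogens = 10.
Molecular formula: C8H10FN3

C8H10FN3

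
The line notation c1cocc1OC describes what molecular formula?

C5H6O2

Heavy atoms from the SMILES: 5 C, 2 O.
Implicit hydrogens by atom environment:
  3 × C (aromatic): 1 H each → 3
  1 × C: 3 H
  1 × C (aromatic): no H
  1 × O (aromatic): no H
  1 × O: no H
  Total hydrogens = 6.
Molecular formula: C5H6O2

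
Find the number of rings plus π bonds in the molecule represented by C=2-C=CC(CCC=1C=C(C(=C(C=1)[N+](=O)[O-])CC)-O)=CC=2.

9

Molecular formula from the SMILES: C16H17NO3.
DoU = (2C + 2 + N − H − X)/2 = (2·16 + 2 + 1 − 17 − 0)/2 = 18/2 = 9.
(Structurally: 2 ring(s) + 7 π bond(s) = 9.)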